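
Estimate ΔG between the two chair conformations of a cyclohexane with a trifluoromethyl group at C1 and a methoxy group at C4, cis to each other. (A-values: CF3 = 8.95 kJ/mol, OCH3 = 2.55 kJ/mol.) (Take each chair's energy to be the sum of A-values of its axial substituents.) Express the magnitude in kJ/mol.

6.40 kJ/mol

C1 and C4 have opposite parity, so for the cis isomer the two substituents are one axial and one equatorial in each chair.
Chair I (trifluoromethyl axial, methoxy equatorial): E = 8.95 kJ/mol.
Chair II (trifluoromethyl equatorial, methoxy axial): E = 2.55 kJ/mol.
ΔE = 8.95 − 2.55 = 6.40 kJ/mol; chair II is more stable.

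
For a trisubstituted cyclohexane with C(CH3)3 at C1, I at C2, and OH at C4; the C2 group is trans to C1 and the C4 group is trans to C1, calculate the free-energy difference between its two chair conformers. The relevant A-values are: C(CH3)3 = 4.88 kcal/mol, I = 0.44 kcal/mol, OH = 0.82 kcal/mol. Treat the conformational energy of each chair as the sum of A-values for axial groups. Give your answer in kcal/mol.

6.14 kcal/mol

Chair I (tert-butyl axial, iodo axial, hydroxyl axial): E = 6.14 kcal/mol.
Chair II (tert-butyl equatorial, iodo equatorial, hydroxyl equatorial): E = 0.00 kcal/mol.
ΔE = 6.14 − 0.00 = 6.14 kcal/mol; chair II is more stable.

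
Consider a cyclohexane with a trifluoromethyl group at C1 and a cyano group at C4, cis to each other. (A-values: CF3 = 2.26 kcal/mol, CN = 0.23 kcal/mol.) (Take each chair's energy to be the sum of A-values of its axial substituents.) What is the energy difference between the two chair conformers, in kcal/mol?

C1 and C4 have opposite parity, so for the cis isomer the two substituents are one axial and one equatorial in each chair.
Chair I (trifluoromethyl axial, cyano equatorial): E = 2.26 kcal/mol.
Chair II (trifluoromethyl equatorial, cyano axial): E = 0.23 kcal/mol.
ΔE = 2.26 − 0.23 = 2.03 kcal/mol; chair II is more stable.

2.03 kcal/mol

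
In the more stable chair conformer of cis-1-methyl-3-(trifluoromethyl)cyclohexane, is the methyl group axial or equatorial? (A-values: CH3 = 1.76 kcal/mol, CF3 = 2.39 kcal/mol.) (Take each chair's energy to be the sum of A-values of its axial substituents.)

C1 and C3 have the same parity, so for the cis isomer the two substituents are e,e in one chair and a,a in the other.
Chair I (methyl axial, trifluoromethyl axial): E = 4.15 kcal/mol.
Chair II (methyl equatorial, trifluoromethyl equatorial): E = 0.00 kcal/mol.
Chair II is the more stable (lower-energy) conformer, and in that chair the methyl group is equatorial.

equatorial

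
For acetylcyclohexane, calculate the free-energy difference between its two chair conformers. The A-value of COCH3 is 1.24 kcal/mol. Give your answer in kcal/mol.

A monosubstituted cyclohexane has one chair with the acetyl group axial (E = A = 1.24 kcal/mol) and one with it equatorial (E = 0).
ΔE = 1.24 − 0 = 1.24 kcal/mol.

1.24 kcal/mol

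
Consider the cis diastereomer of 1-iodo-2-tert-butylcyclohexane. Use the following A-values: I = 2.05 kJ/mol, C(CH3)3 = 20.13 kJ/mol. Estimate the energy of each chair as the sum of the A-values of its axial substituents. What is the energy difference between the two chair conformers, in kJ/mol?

C1 and C2 have opposite parity, so for the cis isomer the two substituents are one axial and one equatorial in each chair.
Chair I (iodo axial, tert-butyl equatorial): E = 2.05 kJ/mol.
Chair II (iodo equatorial, tert-butyl axial): E = 20.13 kJ/mol.
ΔE = 20.13 − 2.05 = 18.08 kJ/mol; chair I is more stable.

18.08 kJ/mol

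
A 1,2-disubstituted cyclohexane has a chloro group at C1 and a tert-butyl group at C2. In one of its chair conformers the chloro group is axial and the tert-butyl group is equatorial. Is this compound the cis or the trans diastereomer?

C1 and C2 have opposite parity, so their axial bonds point in opposite directions.
With opposite-parity carbons, two substituents on the same face are one axial and one equatorial; opposite faces give both axial or both equatorial.
Here the groups are axial/equatorial → same face → cis.

cis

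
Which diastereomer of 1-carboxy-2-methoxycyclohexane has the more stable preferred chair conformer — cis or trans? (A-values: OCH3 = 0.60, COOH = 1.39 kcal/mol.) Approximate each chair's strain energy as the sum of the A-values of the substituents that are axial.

At 1,2 positions (parity opposite): cis → (a,e or e,a); trans → (e,e or a,a).
Best chair for cis: E = 0.60 kcal/mol; best chair for trans: E = 0.00 kcal/mol.
The trans isomer is lower by 0.60 kcal/mol.

trans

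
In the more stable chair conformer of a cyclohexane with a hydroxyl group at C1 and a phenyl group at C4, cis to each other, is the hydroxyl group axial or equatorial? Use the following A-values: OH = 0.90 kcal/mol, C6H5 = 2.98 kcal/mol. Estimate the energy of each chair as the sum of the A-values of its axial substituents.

C1 and C4 have opposite parity, so for the cis isomer the two substituents are one axial and one equatorial in each chair.
Chair I (hydroxyl axial, phenyl equatorial): E = 0.90 kcal/mol.
Chair II (hydroxyl equatorial, phenyl axial): E = 2.98 kcal/mol.
Chair I is the more stable (lower-energy) conformer, and in that chair the hydroxyl group is axial.

axial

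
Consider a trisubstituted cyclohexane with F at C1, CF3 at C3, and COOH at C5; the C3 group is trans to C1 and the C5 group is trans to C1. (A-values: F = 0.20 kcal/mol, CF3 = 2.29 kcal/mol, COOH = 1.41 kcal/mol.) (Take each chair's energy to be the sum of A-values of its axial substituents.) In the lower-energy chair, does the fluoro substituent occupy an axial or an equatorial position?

Chair I (fluoro axial, trifluoromethyl equatorial, carboxyl equatorial): E = 0.20 kcal/mol.
Chair II (fluoro equatorial, trifluoromethyl axial, carboxyl axial): E = 3.70 kcal/mol.
Chair I is the more stable (lower-energy) conformer, and in that chair the fluoro group is axial.

axial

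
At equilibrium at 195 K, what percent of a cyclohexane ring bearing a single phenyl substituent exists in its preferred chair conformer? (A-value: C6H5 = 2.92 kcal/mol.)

99.9%

One chair has the phenyl group axial (E = 2.92 kcal/mol) and the other has it equatorial (E = 0).
ΔG = 2.92 kcal/mol between the two chairs.
K = exp(ΔG/RT) with R = 1.987×10⁻³ kcal mol⁻¹ K⁻¹ and T = 195 K gives K ≈ 1.87e+03.
Fraction in the lower-energy chair = K/(K+1) = 99.9%.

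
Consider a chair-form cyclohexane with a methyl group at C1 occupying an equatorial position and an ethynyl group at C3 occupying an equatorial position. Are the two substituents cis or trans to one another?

cis

C1 and C3 have the same parity, so their axial bonds point in the same direction.
With same-parity carbons, two substituents on the same face are both axial or both equatorial; opposite faces give one of each.
Here the groups are equatorial/equatorial → same face → cis.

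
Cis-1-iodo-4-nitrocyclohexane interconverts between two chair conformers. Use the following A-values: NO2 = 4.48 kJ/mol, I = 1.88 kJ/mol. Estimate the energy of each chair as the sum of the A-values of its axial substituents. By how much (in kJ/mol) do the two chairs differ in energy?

C1 and C4 have opposite parity, so for the cis isomer the two substituents are one axial and one equatorial in each chair.
Chair I (nitro axial, iodo equatorial): E = 4.48 kJ/mol.
Chair II (nitro equatorial, iodo axial): E = 1.88 kJ/mol.
ΔE = 4.48 − 1.88 = 2.60 kJ/mol; chair II is more stable.

2.60 kJ/mol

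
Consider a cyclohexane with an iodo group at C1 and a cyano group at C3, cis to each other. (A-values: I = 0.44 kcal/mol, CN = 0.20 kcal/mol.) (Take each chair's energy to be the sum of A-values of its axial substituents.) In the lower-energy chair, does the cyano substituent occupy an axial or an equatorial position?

equatorial

C1 and C3 have the same parity, so for the cis isomer the two substituents are e,e in one chair and a,a in the other.
Chair I (iodo axial, cyano axial): E = 0.64 kcal/mol.
Chair II (iodo equatorial, cyano equatorial): E = 0.00 kcal/mol.
Chair II is the more stable (lower-energy) conformer, and in that chair the cyano group is equatorial.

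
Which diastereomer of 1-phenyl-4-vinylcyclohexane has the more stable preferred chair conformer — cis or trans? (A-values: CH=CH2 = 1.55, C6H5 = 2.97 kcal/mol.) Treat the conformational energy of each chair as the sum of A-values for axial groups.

trans

At 1,4 positions (parity opposite): cis → (a,e or e,a); trans → (e,e or a,a).
Best chair for cis: E = 1.55 kcal/mol; best chair for trans: E = 0.00 kcal/mol.
The trans isomer is lower by 1.55 kcal/mol.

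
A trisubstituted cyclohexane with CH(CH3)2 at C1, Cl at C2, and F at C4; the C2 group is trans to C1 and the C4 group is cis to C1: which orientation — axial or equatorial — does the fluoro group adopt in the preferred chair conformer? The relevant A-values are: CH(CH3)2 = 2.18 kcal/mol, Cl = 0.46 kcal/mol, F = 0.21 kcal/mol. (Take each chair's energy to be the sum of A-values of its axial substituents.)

axial

Chair I (isopropyl axial, chloro axial, fluoro equatorial): E = 2.64 kcal/mol.
Chair II (isopropyl equatorial, chloro equatorial, fluoro axial): E = 0.21 kcal/mol.
Chair II is the more stable (lower-energy) conformer, and in that chair the fluoro group is axial.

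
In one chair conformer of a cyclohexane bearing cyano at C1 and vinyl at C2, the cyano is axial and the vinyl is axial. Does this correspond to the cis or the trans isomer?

trans

C1 and C2 have opposite parity, so their axial bonds point in opposite directions.
With opposite-parity carbons, two substituents on the same face are one axial and one equatorial; opposite faces give both axial or both equatorial.
Here the groups are axial/axial → opposite face → trans.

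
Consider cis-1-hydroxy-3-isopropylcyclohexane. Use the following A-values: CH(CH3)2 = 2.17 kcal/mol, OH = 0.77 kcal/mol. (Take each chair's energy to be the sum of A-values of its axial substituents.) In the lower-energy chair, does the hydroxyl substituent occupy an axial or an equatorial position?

C1 and C3 have the same parity, so for the cis isomer the two substituents are e,e in one chair and a,a in the other.
Chair I (isopropyl axial, hydroxyl axial): E = 2.94 kcal/mol.
Chair II (isopropyl equatorial, hydroxyl equatorial): E = 0.00 kcal/mol.
Chair II is the more stable (lower-energy) conformer, and in that chair the hydroxyl group is equatorial.

equatorial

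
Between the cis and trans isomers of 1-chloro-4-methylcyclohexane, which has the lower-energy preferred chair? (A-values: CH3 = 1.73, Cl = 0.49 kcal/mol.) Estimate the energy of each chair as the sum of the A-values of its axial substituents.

At 1,4 positions (parity opposite): cis → (a,e or e,a); trans → (e,e or a,a).
Best chair for cis: E = 0.49 kcal/mol; best chair for trans: E = 0.00 kcal/mol.
The trans isomer is lower by 0.49 kcal/mol.

trans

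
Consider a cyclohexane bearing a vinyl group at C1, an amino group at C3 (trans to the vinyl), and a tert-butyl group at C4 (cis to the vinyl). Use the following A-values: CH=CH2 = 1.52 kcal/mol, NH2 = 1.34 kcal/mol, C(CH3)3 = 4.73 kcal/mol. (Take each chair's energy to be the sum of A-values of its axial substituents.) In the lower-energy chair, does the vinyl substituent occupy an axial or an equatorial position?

axial

Chair I (vinyl axial, amino equatorial, tert-butyl equatorial): E = 1.52 kcal/mol.
Chair II (vinyl equatorial, amino axial, tert-butyl axial): E = 6.07 kcal/mol.
Chair I is the more stable (lower-energy) conformer, and in that chair the vinyl group is axial.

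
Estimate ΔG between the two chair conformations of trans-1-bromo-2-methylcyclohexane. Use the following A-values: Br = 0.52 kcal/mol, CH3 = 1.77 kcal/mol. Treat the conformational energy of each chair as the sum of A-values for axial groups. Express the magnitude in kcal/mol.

2.29 kcal/mol

C1 and C2 have opposite parity, so for the trans isomer the two substituents are e,e in one chair and a,a in the other.
Chair I (bromo axial, methyl axial): E = 2.29 kcal/mol.
Chair II (bromo equatorial, methyl equatorial): E = 0.00 kcal/mol.
ΔE = 2.29 − 0.00 = 2.29 kcal/mol; chair II is more stable.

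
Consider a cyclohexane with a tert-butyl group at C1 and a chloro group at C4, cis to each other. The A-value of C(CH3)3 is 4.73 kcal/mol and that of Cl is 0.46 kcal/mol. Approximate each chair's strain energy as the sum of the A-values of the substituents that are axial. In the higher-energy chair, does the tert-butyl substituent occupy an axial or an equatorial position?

C1 and C4 have opposite parity, so for the cis isomer the two substituents are one axial and one equatorial in each chair.
Chair I (tert-butyl axial, chloro equatorial): E = 4.73 kcal/mol.
Chair II (tert-butyl equatorial, chloro axial): E = 0.46 kcal/mol.
Chair I is the less stable (higher-energy) conformer, and in that chair the tert-butyl group is axial.

axial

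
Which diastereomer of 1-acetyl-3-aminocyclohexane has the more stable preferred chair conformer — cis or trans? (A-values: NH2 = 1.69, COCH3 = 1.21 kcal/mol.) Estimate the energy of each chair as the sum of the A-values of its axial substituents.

cis

At 1,3 positions (parity same): cis → (e,e or a,a); trans → (a,e or e,a).
Best chair for cis: E = 0.00 kcal/mol; best chair for trans: E = 1.21 kcal/mol.
The cis isomer is lower by 1.21 kcal/mol.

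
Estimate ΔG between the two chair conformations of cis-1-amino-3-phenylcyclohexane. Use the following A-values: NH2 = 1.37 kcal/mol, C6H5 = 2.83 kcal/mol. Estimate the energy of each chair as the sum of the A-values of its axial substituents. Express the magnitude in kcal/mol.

4.20 kcal/mol

C1 and C3 have the same parity, so for the cis isomer the two substituents are e,e in one chair and a,a in the other.
Chair I (amino axial, phenyl axial): E = 4.20 kcal/mol.
Chair II (amino equatorial, phenyl equatorial): E = 0.00 kcal/mol.
ΔE = 4.20 − 0.00 = 4.20 kcal/mol; chair II is more stable.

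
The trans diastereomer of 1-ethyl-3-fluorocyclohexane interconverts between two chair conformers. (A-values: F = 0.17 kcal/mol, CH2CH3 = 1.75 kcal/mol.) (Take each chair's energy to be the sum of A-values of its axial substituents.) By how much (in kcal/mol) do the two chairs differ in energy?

C1 and C3 have the same parity, so for the trans isomer the two substituents are one axial and one equatorial in each chair.
Chair I (fluoro axial, ethyl equatorial): E = 0.17 kcal/mol.
Chair II (fluoro equatorial, ethyl axial): E = 1.75 kcal/mol.
ΔE = 1.75 − 0.17 = 1.58 kcal/mol; chair I is more stable.

1.58 kcal/mol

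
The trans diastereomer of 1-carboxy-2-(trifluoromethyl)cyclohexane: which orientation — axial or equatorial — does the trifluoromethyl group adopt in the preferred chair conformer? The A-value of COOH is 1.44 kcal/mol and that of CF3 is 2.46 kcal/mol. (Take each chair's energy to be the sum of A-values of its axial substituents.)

C1 and C2 have opposite parity, so for the trans isomer the two substituents are e,e in one chair and a,a in the other.
Chair I (carboxyl axial, trifluoromethyl axial): E = 3.90 kcal/mol.
Chair II (carboxyl equatorial, trifluoromethyl equatorial): E = 0.00 kcal/mol.
Chair II is the more stable (lower-energy) conformer, and in that chair the trifluoromethyl group is equatorial.

equatorial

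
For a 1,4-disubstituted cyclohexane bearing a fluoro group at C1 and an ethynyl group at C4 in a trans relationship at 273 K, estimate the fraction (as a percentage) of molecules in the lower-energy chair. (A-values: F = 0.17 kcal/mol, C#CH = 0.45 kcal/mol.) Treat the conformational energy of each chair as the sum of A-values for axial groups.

C1 and C4 have opposite parity, so for the trans isomer the two substituents are e,e in one chair and a,a in the other.
Chair I (fluoro axial, ethynyl axial): E = 0.62 kcal/mol; chair II (fluoro equatorial, ethynyl equatorial): E = 0.00 kcal/mol.
ΔG = 0.62 kcal/mol between the two chairs.
K = exp(ΔG/RT) with R = 1.987×10⁻³ kcal mol⁻¹ K⁻¹ and T = 273 K gives K ≈ 3.14.
Fraction in the lower-energy chair = K/(K+1) = 75.8%.

75.8%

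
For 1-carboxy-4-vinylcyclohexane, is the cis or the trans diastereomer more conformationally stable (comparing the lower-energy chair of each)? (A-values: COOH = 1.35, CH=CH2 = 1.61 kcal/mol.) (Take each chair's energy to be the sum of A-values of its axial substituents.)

At 1,4 positions (parity opposite): cis → (a,e or e,a); trans → (e,e or a,a).
Best chair for cis: E = 1.35 kcal/mol; best chair for trans: E = 0.00 kcal/mol.
The trans isomer is lower by 1.35 kcal/mol.

trans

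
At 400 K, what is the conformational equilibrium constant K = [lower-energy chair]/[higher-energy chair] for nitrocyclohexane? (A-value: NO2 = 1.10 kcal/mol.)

K ≈ 3.99

One chair has the nitro group axial (E = 1.10 kcal/mol) and the other has it equatorial (E = 0).
ΔG = 1.10 kcal/mol between the two chairs.
K = exp(ΔG/RT) with R = 1.987×10⁻³ kcal mol⁻¹ K⁻¹ and T = 400 K gives K ≈ 3.99.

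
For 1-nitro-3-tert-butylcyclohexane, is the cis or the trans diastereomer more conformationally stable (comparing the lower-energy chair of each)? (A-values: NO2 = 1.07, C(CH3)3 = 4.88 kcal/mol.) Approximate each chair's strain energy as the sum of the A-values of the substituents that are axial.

At 1,3 positions (parity same): cis → (e,e or a,a); trans → (a,e or e,a).
Best chair for cis: E = 0.00 kcal/mol; best chair for trans: E = 1.07 kcal/mol.
The cis isomer is lower by 1.07 kcal/mol.

cis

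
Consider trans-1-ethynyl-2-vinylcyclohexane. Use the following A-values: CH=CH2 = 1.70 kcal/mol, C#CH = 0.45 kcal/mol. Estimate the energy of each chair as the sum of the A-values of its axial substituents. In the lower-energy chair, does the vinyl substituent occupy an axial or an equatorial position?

equatorial

C1 and C2 have opposite parity, so for the trans isomer the two substituents are e,e in one chair and a,a in the other.
Chair I (vinyl axial, ethynyl axial): E = 2.15 kcal/mol.
Chair II (vinyl equatorial, ethynyl equatorial): E = 0.00 kcal/mol.
Chair II is the more stable (lower-energy) conformer, and in that chair the vinyl group is equatorial.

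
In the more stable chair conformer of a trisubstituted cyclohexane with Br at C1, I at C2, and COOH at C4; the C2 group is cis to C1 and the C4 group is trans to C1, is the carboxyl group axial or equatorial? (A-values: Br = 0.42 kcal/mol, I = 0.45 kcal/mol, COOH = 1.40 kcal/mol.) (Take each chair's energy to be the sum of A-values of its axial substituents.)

equatorial

Chair I (bromo axial, iodo equatorial, carboxyl axial): E = 1.82 kcal/mol.
Chair II (bromo equatorial, iodo axial, carboxyl equatorial): E = 0.45 kcal/mol.
Chair II is the more stable (lower-energy) conformer, and in that chair the carboxyl group is equatorial.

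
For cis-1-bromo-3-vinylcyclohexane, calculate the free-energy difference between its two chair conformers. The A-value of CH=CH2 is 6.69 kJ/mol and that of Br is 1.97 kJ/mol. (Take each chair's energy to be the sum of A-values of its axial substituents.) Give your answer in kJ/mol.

8.66 kJ/mol

C1 and C3 have the same parity, so for the cis isomer the two substituents are e,e in one chair and a,a in the other.
Chair I (vinyl axial, bromo axial): E = 8.66 kJ/mol.
Chair II (vinyl equatorial, bromo equatorial): E = 0.00 kJ/mol.
ΔE = 8.66 − 0.00 = 8.66 kJ/mol; chair II is more stable.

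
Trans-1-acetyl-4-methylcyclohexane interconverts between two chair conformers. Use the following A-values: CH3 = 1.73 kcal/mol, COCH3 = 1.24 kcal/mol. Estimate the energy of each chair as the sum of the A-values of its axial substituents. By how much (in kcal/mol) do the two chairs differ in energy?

2.97 kcal/mol

C1 and C4 have opposite parity, so for the trans isomer the two substituents are e,e in one chair and a,a in the other.
Chair I (methyl axial, acetyl axial): E = 2.97 kcal/mol.
Chair II (methyl equatorial, acetyl equatorial): E = 0.00 kcal/mol.
ΔE = 2.97 − 0.00 = 2.97 kcal/mol; chair II is more stable.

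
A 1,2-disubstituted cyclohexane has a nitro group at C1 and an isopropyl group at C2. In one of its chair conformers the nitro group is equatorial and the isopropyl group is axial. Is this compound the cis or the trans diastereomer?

cis

C1 and C2 have opposite parity, so their axial bonds point in opposite directions.
With opposite-parity carbons, two substituents on the same face are one axial and one equatorial; opposite faces give both axial or both equatorial.
Here the groups are equatorial/axial → same face → cis.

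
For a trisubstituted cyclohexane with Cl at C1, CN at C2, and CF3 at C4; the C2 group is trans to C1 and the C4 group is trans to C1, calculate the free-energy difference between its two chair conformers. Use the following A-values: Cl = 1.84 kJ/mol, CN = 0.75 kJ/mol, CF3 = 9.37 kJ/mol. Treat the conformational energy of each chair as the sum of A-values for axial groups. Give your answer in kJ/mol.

Chair I (chloro axial, cyano axial, trifluoromethyl axial): E = 11.96 kJ/mol.
Chair II (chloro equatorial, cyano equatorial, trifluoromethyl equatorial): E = 0.00 kJ/mol.
ΔE = 11.96 − 0.00 = 11.96 kJ/mol; chair II is more stable.

11.96 kJ/mol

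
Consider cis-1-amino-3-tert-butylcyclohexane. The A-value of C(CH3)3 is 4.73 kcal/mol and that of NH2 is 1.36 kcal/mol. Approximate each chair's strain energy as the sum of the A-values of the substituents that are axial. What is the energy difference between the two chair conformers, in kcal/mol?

6.09 kcal/mol

C1 and C3 have the same parity, so for the cis isomer the two substituents are e,e in one chair and a,a in the other.
Chair I (tert-butyl axial, amino axial): E = 6.09 kcal/mol.
Chair II (tert-butyl equatorial, amino equatorial): E = 0.00 kcal/mol.
ΔE = 6.09 − 0.00 = 6.09 kcal/mol; chair II is more stable.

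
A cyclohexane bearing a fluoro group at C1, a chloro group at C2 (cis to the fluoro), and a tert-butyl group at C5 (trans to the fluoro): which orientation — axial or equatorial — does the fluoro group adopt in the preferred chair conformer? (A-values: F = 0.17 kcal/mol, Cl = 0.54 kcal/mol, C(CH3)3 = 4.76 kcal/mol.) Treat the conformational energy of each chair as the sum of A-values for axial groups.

Chair I (fluoro axial, chloro equatorial, tert-butyl equatorial): E = 0.17 kcal/mol.
Chair II (fluoro equatorial, chloro axial, tert-butyl axial): E = 5.30 kcal/mol.
Chair I is the more stable (lower-energy) conformer, and in that chair the fluoro group is axial.

axial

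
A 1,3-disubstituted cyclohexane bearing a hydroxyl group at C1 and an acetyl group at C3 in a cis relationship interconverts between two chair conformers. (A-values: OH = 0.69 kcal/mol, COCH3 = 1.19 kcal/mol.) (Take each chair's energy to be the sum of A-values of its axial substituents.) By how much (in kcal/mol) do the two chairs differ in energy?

1.88 kcal/mol

C1 and C3 have the same parity, so for the cis isomer the two substituents are e,e in one chair and a,a in the other.
Chair I (hydroxyl axial, acetyl axial): E = 1.88 kcal/mol.
Chair II (hydroxyl equatorial, acetyl equatorial): E = 0.00 kcal/mol.
ΔE = 1.88 − 0.00 = 1.88 kcal/mol; chair II is more stable.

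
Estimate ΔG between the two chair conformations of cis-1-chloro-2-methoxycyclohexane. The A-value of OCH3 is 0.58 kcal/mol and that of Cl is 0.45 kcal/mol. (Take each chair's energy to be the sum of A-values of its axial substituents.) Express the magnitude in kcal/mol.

0.13 kcal/mol

C1 and C2 have opposite parity, so for the cis isomer the two substituents are one axial and one equatorial in each chair.
Chair I (methoxy axial, chloro equatorial): E = 0.58 kcal/mol.
Chair II (methoxy equatorial, chloro axial): E = 0.45 kcal/mol.
ΔE = 0.58 − 0.45 = 0.13 kcal/mol; chair II is more stable.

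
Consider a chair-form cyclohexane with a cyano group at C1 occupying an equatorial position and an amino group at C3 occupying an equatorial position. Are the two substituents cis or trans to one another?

cis

C1 and C3 have the same parity, so their axial bonds point in the same direction.
With same-parity carbons, two substituents on the same face are both axial or both equatorial; opposite faces give one of each.
Here the groups are equatorial/equatorial → same face → cis.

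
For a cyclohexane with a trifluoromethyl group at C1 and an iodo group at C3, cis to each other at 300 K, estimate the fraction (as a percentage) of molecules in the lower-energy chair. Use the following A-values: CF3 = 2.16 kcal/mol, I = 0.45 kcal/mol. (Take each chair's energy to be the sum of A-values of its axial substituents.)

C1 and C3 have the same parity, so for the cis isomer the two substituents are e,e in one chair and a,a in the other.
Chair I (trifluoromethyl axial, iodo axial): E = 2.61 kcal/mol; chair II (trifluoromethyl equatorial, iodo equatorial): E = 0.00 kcal/mol.
ΔG = 2.61 kcal/mol between the two chairs.
K = exp(ΔG/RT) with R = 1.987×10⁻³ kcal mol⁻¹ K⁻¹ and T = 300 K gives K ≈ 79.7.
Fraction in the lower-energy chair = K/(K+1) = 98.8%.

98.8%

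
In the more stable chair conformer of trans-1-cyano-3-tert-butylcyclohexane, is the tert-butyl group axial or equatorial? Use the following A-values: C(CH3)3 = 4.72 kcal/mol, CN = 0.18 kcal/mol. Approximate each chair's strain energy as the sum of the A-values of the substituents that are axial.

C1 and C3 have the same parity, so for the trans isomer the two substituents are one axial and one equatorial in each chair.
Chair I (tert-butyl axial, cyano equatorial): E = 4.72 kcal/mol.
Chair II (tert-butyl equatorial, cyano axial): E = 0.18 kcal/mol.
Chair II is the more stable (lower-energy) conformer, and in that chair the tert-butyl group is equatorial.

equatorial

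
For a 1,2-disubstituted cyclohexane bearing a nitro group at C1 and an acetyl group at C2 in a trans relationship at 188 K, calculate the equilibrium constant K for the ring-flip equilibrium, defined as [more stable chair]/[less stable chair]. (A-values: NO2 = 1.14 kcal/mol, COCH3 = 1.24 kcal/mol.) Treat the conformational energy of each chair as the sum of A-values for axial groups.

K ≈ 585

C1 and C2 have opposite parity, so for the trans isomer the two substituents are e,e in one chair and a,a in the other.
Chair I (nitro axial, acetyl axial): E = 2.38 kcal/mol; chair II (nitro equatorial, acetyl equatorial): E = 0.00 kcal/mol.
ΔG = 2.38 kcal/mol between the two chairs.
K = exp(ΔG/RT) with R = 1.987×10⁻³ kcal mol⁻¹ K⁻¹ and T = 188 K gives K ≈ 585.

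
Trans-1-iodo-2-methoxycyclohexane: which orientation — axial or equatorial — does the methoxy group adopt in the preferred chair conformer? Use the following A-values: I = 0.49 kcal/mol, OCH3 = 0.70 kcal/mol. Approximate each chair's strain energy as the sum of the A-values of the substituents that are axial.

equatorial

C1 and C2 have opposite parity, so for the trans isomer the two substituents are e,e in one chair and a,a in the other.
Chair I (iodo axial, methoxy axial): E = 1.19 kcal/mol.
Chair II (iodo equatorial, methoxy equatorial): E = 0.00 kcal/mol.
Chair II is the more stable (lower-energy) conformer, and in that chair the methoxy group is equatorial.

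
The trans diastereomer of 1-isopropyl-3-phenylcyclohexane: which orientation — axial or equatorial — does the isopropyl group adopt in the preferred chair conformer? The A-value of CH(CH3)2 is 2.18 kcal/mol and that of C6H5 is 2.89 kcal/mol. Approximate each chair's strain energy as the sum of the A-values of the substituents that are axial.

axial

C1 and C3 have the same parity, so for the trans isomer the two substituents are one axial and one equatorial in each chair.
Chair I (isopropyl axial, phenyl equatorial): E = 2.18 kcal/mol.
Chair II (isopropyl equatorial, phenyl axial): E = 2.89 kcal/mol.
Chair I is the more stable (lower-energy) conformer, and in that chair the isopropyl group is axial.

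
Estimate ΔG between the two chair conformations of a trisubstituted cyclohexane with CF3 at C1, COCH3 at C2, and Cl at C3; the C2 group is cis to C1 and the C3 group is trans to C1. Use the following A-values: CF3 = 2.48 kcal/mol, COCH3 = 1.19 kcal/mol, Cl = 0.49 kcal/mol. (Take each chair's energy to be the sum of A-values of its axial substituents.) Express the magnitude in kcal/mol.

0.80 kcal/mol

Chair I (trifluoromethyl axial, acetyl equatorial, chloro equatorial): E = 2.48 kcal/mol.
Chair II (trifluoromethyl equatorial, acetyl axial, chloro axial): E = 1.68 kcal/mol.
ΔE = 2.48 − 1.68 = 0.80 kcal/mol; chair II is more stable.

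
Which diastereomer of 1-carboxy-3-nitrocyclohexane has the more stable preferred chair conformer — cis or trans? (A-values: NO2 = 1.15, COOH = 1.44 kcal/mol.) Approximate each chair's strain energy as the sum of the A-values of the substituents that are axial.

At 1,3 positions (parity same): cis → (e,e or a,a); trans → (a,e or e,a).
Best chair for cis: E = 0.00 kcal/mol; best chair for trans: E = 1.15 kcal/mol.
The cis isomer is lower by 1.15 kcal/mol.

cis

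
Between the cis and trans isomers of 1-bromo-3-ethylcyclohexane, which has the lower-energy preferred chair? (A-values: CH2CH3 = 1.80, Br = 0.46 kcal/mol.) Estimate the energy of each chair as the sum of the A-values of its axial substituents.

cis

At 1,3 positions (parity same): cis → (e,e or a,a); trans → (a,e or e,a).
Best chair for cis: E = 0.00 kcal/mol; best chair for trans: E = 0.46 kcal/mol.
The cis isomer is lower by 0.46 kcal/mol.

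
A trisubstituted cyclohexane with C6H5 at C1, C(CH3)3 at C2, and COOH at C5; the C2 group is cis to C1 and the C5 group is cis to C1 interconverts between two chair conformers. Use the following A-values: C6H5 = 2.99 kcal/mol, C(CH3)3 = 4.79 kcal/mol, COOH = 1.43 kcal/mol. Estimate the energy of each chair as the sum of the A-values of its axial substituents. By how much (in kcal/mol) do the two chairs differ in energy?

Chair I (phenyl axial, tert-butyl equatorial, carboxyl axial): E = 4.42 kcal/mol.
Chair II (phenyl equatorial, tert-butyl axial, carboxyl equatorial): E = 4.79 kcal/mol.
ΔE = 4.79 − 4.42 = 0.37 kcal/mol; chair I is more stable.

0.37 kcal/mol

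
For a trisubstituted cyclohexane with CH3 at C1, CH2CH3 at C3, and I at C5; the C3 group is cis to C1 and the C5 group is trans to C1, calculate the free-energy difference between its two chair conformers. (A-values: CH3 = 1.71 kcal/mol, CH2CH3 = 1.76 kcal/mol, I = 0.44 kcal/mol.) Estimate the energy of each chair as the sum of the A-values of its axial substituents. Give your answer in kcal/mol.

3.03 kcal/mol

Chair I (methyl axial, ethyl axial, iodo equatorial): E = 3.47 kcal/mol.
Chair II (methyl equatorial, ethyl equatorial, iodo axial): E = 0.44 kcal/mol.
ΔE = 3.47 − 0.44 = 3.03 kcal/mol; chair II is more stable.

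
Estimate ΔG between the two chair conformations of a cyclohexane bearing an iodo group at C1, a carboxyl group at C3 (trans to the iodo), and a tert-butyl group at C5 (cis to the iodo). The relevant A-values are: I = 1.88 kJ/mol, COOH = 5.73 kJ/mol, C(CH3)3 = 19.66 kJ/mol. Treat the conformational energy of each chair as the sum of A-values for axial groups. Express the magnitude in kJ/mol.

Chair I (iodo axial, carboxyl equatorial, tert-butyl axial): E = 21.54 kJ/mol.
Chair II (iodo equatorial, carboxyl axial, tert-butyl equatorial): E = 5.73 kJ/mol.
ΔE = 21.54 − 5.73 = 15.81 kJ/mol; chair II is more stable.

15.81 kJ/mol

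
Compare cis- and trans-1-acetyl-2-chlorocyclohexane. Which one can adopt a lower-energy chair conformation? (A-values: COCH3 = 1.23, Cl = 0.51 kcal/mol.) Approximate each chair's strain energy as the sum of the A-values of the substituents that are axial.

trans

At 1,2 positions (parity opposite): cis → (a,e or e,a); trans → (e,e or a,a).
Best chair for cis: E = 0.51 kcal/mol; best chair for trans: E = 0.00 kcal/mol.
The trans isomer is lower by 0.51 kcal/mol.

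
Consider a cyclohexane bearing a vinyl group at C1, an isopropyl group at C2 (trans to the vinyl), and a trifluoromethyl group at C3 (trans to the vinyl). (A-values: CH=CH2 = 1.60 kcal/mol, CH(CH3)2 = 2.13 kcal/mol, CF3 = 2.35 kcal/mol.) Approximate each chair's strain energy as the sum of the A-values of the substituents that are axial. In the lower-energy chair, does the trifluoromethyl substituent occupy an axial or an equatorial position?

Chair I (vinyl axial, isopropyl axial, trifluoromethyl equatorial): E = 3.73 kcal/mol.
Chair II (vinyl equatorial, isopropyl equatorial, trifluoromethyl axial): E = 2.35 kcal/mol.
Chair II is the more stable (lower-energy) conformer, and in that chair the trifluoromethyl group is axial.

axial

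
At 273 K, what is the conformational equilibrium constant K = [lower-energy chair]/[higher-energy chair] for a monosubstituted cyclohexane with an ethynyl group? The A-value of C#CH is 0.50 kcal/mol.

One chair has the ethynyl group axial (E = 0.50 kcal/mol) and the other has it equatorial (E = 0).
ΔG = 0.50 kcal/mol between the two chairs.
K = exp(ΔG/RT) with R = 1.987×10⁻³ kcal mol⁻¹ K⁻¹ and T = 273 K gives K ≈ 2.51.

K ≈ 2.51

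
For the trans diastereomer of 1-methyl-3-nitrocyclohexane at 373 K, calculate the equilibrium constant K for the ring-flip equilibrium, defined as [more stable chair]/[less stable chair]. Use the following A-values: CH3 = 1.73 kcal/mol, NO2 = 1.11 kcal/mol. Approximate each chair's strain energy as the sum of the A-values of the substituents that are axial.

K ≈ 2.31

C1 and C3 have the same parity, so for the trans isomer the two substituents are one axial and one equatorial in each chair.
Chair I (methyl axial, nitro equatorial): E = 1.73 kcal/mol; chair II (methyl equatorial, nitro axial): E = 1.11 kcal/mol.
ΔG = 0.62 kcal/mol between the two chairs.
K = exp(ΔG/RT) with R = 1.987×10⁻³ kcal mol⁻¹ K⁻¹ and T = 373 K gives K ≈ 2.31.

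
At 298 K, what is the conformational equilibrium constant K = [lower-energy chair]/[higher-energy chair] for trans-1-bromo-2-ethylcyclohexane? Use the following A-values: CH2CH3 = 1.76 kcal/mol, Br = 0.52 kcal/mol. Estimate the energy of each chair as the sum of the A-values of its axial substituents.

C1 and C2 have opposite parity, so for the trans isomer the two substituents are e,e in one chair and a,a in the other.
Chair I (ethyl axial, bromo axial): E = 2.28 kcal/mol; chair II (ethyl equatorial, bromo equatorial): E = 0.00 kcal/mol.
ΔG = 2.28 kcal/mol between the two chairs.
K = exp(ΔG/RT) with R = 1.987×10⁻³ kcal mol⁻¹ K⁻¹ and T = 298 K gives K ≈ 47.

K ≈ 47.0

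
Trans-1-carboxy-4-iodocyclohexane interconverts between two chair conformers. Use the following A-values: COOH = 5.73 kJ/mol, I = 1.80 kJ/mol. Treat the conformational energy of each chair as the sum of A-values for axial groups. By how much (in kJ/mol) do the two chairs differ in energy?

7.53 kJ/mol

C1 and C4 have opposite parity, so for the trans isomer the two substituents are e,e in one chair and a,a in the other.
Chair I (carboxyl axial, iodo axial): E = 7.53 kJ/mol.
Chair II (carboxyl equatorial, iodo equatorial): E = 0.00 kJ/mol.
ΔE = 7.53 − 0.00 = 7.53 kJ/mol; chair II is more stable.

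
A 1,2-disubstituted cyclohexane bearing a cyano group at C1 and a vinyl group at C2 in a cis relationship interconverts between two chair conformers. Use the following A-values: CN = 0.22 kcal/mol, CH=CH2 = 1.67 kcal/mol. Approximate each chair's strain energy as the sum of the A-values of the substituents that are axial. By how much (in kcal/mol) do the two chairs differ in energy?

1.45 kcal/mol

C1 and C2 have opposite parity, so for the cis isomer the two substituents are one axial and one equatorial in each chair.
Chair I (cyano axial, vinyl equatorial): E = 0.22 kcal/mol.
Chair II (cyano equatorial, vinyl axial): E = 1.67 kcal/mol.
ΔE = 1.67 − 0.22 = 1.45 kcal/mol; chair I is more stable.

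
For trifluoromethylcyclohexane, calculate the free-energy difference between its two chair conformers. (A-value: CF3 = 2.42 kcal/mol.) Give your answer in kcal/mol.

2.42 kcal/mol

A monosubstituted cyclohexane has one chair with the trifluoromethyl group axial (E = A = 2.42 kcal/mol) and one with it equatorial (E = 0).
ΔE = 2.42 − 0 = 2.42 kcal/mol.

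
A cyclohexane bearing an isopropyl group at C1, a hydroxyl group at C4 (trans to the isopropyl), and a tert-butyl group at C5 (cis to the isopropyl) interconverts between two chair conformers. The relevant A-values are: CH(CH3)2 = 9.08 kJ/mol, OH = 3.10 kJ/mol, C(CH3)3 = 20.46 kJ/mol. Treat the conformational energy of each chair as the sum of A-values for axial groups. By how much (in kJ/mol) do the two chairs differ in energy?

32.64 kJ/mol

Chair I (isopropyl axial, hydroxyl axial, tert-butyl axial): E = 32.64 kJ/mol.
Chair II (isopropyl equatorial, hydroxyl equatorial, tert-butyl equatorial): E = 0.00 kJ/mol.
ΔE = 32.64 − 0.00 = 32.64 kJ/mol; chair II is more stable.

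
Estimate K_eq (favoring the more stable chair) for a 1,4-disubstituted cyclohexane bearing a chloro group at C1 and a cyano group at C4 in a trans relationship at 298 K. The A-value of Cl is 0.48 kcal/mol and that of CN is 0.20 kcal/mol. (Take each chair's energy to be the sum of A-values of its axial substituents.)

C1 and C4 have opposite parity, so for the trans isomer the two substituents are e,e in one chair and a,a in the other.
Chair I (chloro axial, cyano axial): E = 0.68 kcal/mol; chair II (chloro equatorial, cyano equatorial): E = 0.00 kcal/mol.
ΔG = 0.68 kcal/mol between the two chairs.
K = exp(ΔG/RT) with R = 1.987×10⁻³ kcal mol⁻¹ K⁻¹ and T = 298 K gives K ≈ 3.15.

K ≈ 3.15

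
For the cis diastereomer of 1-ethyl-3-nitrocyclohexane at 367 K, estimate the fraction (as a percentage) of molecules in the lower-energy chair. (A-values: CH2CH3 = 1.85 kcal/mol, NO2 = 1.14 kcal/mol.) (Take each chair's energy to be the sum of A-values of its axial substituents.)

98.4%

C1 and C3 have the same parity, so for the cis isomer the two substituents are e,e in one chair and a,a in the other.
Chair I (ethyl axial, nitro axial): E = 2.99 kcal/mol; chair II (ethyl equatorial, nitro equatorial): E = 0.00 kcal/mol.
ΔG = 2.99 kcal/mol between the two chairs.
K = exp(ΔG/RT) with R = 1.987×10⁻³ kcal mol⁻¹ K⁻¹ and T = 367 K gives K ≈ 60.4.
Fraction in the lower-energy chair = K/(K+1) = 98.4%.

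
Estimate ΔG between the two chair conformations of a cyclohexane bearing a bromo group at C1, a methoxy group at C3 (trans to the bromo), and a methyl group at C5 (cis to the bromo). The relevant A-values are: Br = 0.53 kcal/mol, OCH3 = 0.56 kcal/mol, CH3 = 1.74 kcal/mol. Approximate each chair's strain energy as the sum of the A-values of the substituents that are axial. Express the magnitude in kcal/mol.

Chair I (bromo axial, methoxy equatorial, methyl axial): E = 2.27 kcal/mol.
Chair II (bromo equatorial, methoxy axial, methyl equatorial): E = 0.56 kcal/mol.
ΔE = 2.27 − 0.56 = 1.71 kcal/mol; chair II is more stable.

1.71 kcal/mol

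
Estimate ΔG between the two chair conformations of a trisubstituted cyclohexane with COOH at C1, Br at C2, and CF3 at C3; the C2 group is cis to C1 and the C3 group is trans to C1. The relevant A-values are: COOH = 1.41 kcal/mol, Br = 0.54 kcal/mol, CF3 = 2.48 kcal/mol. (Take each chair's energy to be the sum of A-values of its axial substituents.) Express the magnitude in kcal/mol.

1.61 kcal/mol

Chair I (carboxyl axial, bromo equatorial, trifluoromethyl equatorial): E = 1.41 kcal/mol.
Chair II (carboxyl equatorial, bromo axial, trifluoromethyl axial): E = 3.02 kcal/mol.
ΔE = 3.02 − 1.41 = 1.61 kcal/mol; chair I is more stable.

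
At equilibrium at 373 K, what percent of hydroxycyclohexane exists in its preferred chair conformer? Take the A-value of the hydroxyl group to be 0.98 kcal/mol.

79.0%

One chair has the hydroxyl group axial (E = 0.98 kcal/mol) and the other has it equatorial (E = 0).
ΔG = 0.98 kcal/mol between the two chairs.
K = exp(ΔG/RT) with R = 1.987×10⁻³ kcal mol⁻¹ K⁻¹ and T = 373 K gives K ≈ 3.75.
Fraction in the lower-energy chair = K/(K+1) = 79.0%.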